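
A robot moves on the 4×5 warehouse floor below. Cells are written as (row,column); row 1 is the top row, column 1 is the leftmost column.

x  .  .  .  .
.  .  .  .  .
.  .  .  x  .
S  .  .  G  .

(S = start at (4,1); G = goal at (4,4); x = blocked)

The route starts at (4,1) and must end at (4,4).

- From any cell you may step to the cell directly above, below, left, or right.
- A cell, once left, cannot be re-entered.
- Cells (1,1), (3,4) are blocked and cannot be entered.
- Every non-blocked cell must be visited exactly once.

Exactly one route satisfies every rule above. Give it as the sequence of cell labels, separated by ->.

Need to visit all 18 open cells exactly once, starting at (4,1) and ending at (4,4).
Route from (4,1): right 2 to (4,3), up 1 to (3,3), left 2 to (3,1), up 1 to (2,1), right 1 to (2,2), up 1 to (1,2), right 1 to (1,3), down 1 to (2,3), right 1 to (2,4), up 1 to (1,4), right 1 to (1,5), down 3 to (4,5), left 1 to (4,4) — 17 moves in all.
Check: all 18 open cells covered.

(4,1) -> (4,2) -> (4,3) -> (3,3) -> (3,2) -> (3,1) -> (2,1) -> (2,2) -> (1,2) -> (1,3) -> (2,3) -> (2,4) -> (1,4) -> (1,5) -> (2,5) -> (3,5) -> (4,5) -> (4,4)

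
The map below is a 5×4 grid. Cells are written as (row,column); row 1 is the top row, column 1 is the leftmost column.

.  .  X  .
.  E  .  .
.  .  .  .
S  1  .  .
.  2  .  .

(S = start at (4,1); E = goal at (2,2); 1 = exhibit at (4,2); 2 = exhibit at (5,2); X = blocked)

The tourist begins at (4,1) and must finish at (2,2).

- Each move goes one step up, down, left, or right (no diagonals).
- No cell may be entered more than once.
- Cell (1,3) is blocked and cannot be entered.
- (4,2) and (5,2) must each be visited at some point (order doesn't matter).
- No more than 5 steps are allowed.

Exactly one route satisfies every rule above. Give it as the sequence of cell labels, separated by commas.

The 5-move cap with required stops at (4,2), (5,2) leaves no slack for detours.
Route from (4,1): down 1 to (5,1), right 1 to (5,2), up 3 to (2,2) — 5 moves in all.
Check: all required cells visited; 5 ≤ 5 moves.

(4,1), (5,1), (5,2), (4,2), (3,2), (2,2)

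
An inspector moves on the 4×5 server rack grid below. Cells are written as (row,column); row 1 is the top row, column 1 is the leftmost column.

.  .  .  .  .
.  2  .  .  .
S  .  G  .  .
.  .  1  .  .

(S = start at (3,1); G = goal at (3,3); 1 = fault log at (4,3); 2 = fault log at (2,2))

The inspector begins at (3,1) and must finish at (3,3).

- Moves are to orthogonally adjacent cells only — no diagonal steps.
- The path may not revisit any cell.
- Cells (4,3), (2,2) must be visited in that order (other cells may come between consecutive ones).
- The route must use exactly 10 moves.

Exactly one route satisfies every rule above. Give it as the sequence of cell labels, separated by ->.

(3,1) -> (4,1) -> (4,2) -> (4,3) -> (4,4) -> (3,4) -> (2,4) -> (2,3) -> (2,2) -> (3,2) -> (3,3)

The waypoints must appear in the order (4,3), (2,2), with no cell reused.
Route from (3,1): down 1 to (4,1), right 3 to (4,4), up 2 to (2,4), left 2 to (2,2), down 1 to (3,2), right 1 to (3,3) — 10 moves in all.
Check: order respected (1 at step 3, 2 at step 8); 10 moves as required.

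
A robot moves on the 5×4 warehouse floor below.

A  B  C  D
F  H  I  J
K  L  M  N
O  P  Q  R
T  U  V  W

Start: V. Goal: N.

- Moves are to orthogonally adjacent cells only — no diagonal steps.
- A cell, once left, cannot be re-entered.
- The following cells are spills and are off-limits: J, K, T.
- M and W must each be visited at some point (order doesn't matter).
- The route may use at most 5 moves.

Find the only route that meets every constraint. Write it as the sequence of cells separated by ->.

The budget equals the shortest possible length, so every move has to be on a shortest route through the required cells.
Route from V: right 1 to W, up 1 to R, left 1 to Q, up 1 to M, right 1 to N — 5 moves in all.
Check: all required cells visited; 5 ≤ 5 moves.

V -> W -> R -> Q -> M -> N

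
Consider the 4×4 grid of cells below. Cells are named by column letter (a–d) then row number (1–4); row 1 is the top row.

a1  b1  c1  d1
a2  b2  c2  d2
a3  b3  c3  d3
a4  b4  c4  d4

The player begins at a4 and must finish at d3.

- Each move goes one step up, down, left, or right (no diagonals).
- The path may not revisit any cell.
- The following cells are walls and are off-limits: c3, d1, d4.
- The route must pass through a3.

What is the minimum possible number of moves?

6

Any route passes through a3 somewhere between a4 and d3. Summing Manhattan distances along the two legs (a4 → a3 → d3) gives a lower bound of 1 + 3 = 4 moves.
That bound ignores the blocked cells. Measuring each leg by the fewest moves that actually steer around them (a4→a3: 1; a3→d3: 5) raises the lower bound to 6.
A route of 6 moves exists: a4 → a3 → a2 → b2 → c2 → d2 → d3.
Since 6 matches that lower bound, it is optimal.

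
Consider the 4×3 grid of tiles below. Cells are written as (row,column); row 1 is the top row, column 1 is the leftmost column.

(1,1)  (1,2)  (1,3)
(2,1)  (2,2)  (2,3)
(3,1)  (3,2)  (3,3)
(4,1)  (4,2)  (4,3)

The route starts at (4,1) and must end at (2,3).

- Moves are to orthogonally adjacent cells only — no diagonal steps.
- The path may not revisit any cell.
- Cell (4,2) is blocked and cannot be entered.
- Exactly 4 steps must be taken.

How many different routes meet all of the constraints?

Need simple routes of exactly 4 moves from (4,1) to (2,3) (Manhattan distance 4, so 0 moves are spent on a detour and 0 undoing it).
Enumerating: (4,1) (3,1) (2,1) (2,2) (2,3) | (4,1) (3,1) (3,2) (2,2) (2,3) | (4,1) (3,1) (3,2) (3,3) (2,3).
That gives 3 routes.

3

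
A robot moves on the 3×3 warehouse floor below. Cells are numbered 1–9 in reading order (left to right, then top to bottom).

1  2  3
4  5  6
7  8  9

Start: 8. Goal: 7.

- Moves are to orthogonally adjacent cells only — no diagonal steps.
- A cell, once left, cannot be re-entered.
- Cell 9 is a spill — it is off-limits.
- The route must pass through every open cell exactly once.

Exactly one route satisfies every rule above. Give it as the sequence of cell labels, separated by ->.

8 -> 5 -> 6 -> 3 -> 2 -> 1 -> 4 -> 7

Need to visit all 8 open cells exactly once, starting at 8 and ending at 7.
Route from 8: up to 5, right to 6, up to 3, 2× left (reaching 1), 2× down (reaching 7) — 7 moves in all.
Check: all 8 open cells covered.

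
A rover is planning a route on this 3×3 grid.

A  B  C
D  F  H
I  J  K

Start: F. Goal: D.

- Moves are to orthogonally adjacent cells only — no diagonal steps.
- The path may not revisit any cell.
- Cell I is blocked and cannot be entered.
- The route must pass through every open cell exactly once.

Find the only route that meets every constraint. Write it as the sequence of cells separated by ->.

F -> J -> K -> H -> C -> B -> A -> D

Need to visit all 8 open cells exactly once, starting at F and ending at D.
Cell C has only two open neighbours (H and B), so the path must pass straight through it: one of those is the cell it's entered from and the other is where it exits.
Route from F: down 1 to J, right 1 to K, up 2 to C, left 2 to A, down 1 to D — 7 moves in all.
Check: all 8 open cells covered.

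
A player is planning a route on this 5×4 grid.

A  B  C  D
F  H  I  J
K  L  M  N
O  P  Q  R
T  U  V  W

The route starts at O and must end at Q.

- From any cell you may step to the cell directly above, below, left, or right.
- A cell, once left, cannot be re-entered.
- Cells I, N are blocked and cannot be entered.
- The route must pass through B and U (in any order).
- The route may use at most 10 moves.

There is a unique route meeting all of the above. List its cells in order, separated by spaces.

The 10-move cap with required stops at B, U leaves no slack for detours.
Route from O: 3× up (reaching A), right to B, 4× down (reaching U), right to V, up to Q — 10 moves in all.
Check: all required cells visited; 10 ≤ 10 moves.

O K F A B H L P U V Q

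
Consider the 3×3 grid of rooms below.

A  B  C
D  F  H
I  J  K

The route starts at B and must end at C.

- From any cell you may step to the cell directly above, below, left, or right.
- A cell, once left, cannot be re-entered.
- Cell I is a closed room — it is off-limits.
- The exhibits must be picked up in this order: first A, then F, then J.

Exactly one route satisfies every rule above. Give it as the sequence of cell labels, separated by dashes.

B - A - D - F - J - K - H - C

The waypoints must appear in the order A, F, J, with no cell reused.
Route from B: left 1 to A, down 1 to D, right 1 to F, down 1 to J, right 1 to K, up 2 to C — 7 moves in all.
Check: order respected (A at step 1, F at step 3, J at step 4).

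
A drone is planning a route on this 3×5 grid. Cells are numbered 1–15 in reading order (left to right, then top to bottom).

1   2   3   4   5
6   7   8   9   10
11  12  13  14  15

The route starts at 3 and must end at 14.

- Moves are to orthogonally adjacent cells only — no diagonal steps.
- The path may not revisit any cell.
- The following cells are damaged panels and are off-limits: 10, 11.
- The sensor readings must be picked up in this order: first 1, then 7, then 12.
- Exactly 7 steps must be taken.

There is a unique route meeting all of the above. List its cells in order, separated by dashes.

The waypoints must appear in the order 1, 7, 12, with no cell reused.
Route from 3: left 2 to 1, down 1 to 6, right 1 to 7, down 1 to 12, right 2 to 14 — 7 moves in all.
Check: order respected (1 at step 2, 7 at step 4, 12 at step 5); 7 moves as required.

3 - 2 - 1 - 6 - 7 - 12 - 13 - 14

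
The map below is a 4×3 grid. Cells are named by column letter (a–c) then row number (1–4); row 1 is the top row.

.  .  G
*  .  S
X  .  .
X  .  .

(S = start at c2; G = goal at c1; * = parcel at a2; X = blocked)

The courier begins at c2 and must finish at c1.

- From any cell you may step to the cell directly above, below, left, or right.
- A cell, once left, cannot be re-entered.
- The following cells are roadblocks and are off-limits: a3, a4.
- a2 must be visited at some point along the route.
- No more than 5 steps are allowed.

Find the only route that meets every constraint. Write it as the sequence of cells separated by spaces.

The 5-move cap with required stops at a2 leaves no slack for detours.
Route from c2: left 2 to a2, up 1 to a1, right 2 to c1 — 5 moves in all.
Check: all required cells visited; 5 ≤ 5 moves.

c2 b2 a2 a1 b1 c1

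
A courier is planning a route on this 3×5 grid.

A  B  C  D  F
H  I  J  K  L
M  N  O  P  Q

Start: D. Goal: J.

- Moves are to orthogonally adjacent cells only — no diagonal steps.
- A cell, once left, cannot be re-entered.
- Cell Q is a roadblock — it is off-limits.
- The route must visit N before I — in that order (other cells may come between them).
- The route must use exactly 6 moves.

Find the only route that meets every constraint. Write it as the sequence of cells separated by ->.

The waypoints must appear in the order N, I, with no cell reused.
Route from D: down 2 to P, left 2 to N, up 1 to I, right 1 to J — 6 moves in all.
Check: order respected (N at step 4, I at step 5); 6 moves as required.

D -> K -> P -> O -> N -> I -> J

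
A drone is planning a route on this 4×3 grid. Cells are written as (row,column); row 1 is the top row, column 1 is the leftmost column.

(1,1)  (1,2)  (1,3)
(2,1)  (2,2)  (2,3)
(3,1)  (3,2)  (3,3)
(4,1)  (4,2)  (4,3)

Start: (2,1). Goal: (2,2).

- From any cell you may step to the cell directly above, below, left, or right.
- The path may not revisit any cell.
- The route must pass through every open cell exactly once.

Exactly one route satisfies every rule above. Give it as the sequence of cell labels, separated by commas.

Need to visit all 12 open cells exactly once, starting at (2,1) and ending at (2,2).
Cell (1,3) has only two open neighbours ((2,3) and (1,2)), so the path must pass straight through it: one of those is the cell it's entered from and the other is where it exits.
Route from (2,1): up 1 to (1,1), right 2 to (1,3), down 3 to (4,3), left 2 to (4,1), up 1 to (3,1), right 1 to (3,2), up 1 to (2,2) — 11 moves in all.
Check: all 12 open cells covered.

(2,1), (1,1), (1,2), (1,3), (2,3), (3,3), (4,3), (4,2), (4,1), (3,1), (3,2), (2,2)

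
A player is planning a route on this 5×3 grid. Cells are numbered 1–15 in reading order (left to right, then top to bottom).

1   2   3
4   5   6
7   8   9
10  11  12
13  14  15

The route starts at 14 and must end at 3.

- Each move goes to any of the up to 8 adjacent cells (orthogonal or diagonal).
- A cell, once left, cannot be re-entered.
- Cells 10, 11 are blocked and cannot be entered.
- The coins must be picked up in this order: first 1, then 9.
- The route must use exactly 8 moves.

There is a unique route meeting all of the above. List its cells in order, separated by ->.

The waypoints must appear in the order 1, 9, with no cell reused.
Route from 14: up-right to 12, 2× up-left (reaching 4), up to 1, 2× down-right (reaching 9), 2× up (reaching 3) — 8 moves in all.
Check: order respected (1 at step 4, 9 at step 6); 8 moves as required.

14 -> 12 -> 8 -> 4 -> 1 -> 5 -> 9 -> 6 -> 3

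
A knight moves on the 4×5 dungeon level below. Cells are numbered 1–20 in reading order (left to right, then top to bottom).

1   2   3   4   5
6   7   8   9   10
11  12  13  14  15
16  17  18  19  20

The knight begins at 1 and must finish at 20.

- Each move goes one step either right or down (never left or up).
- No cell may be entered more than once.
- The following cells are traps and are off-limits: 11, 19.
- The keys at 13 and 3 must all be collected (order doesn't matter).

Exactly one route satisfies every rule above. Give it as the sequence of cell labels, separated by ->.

1 -> 2 -> 3 -> 8 -> 13 -> 14 -> 15 -> 20

Moves only go right or down, so the column and row indices never decrease.
Route from 1: 2× right (reaching 3), 2× down (reaching 13), 2× right (reaching 15), down to 20 — 7 moves in all.
Check: all required cells visited.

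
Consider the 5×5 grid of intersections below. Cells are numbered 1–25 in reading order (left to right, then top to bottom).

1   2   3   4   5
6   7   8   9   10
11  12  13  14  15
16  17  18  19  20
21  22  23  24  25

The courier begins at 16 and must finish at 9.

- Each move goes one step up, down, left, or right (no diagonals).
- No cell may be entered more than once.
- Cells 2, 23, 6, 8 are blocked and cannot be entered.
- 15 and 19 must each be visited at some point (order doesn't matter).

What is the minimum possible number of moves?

Any route passes through 15 and 19 in some order between 16 and 9. Summing Manhattan distances along each leg and taking the cheapest ordering (16 → 19 → 15 → 9) gives a lower bound of 3 + 2 + 2 = 7 moves.
A route of 7 moves achieves this: 16 → 17 → 18 → 19 → 14 → 15 → 10 → 9.
Since 7 matches the lower bound, it is optimal.

7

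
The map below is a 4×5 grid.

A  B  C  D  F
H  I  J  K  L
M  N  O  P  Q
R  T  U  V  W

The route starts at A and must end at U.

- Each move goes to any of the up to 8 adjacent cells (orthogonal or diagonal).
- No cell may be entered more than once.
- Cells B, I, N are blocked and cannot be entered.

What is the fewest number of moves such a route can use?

With diagonal moves allowed, the Chebyshev distance max(|Δrow|,|Δcol|) from A to U is 3, so at least 3 moves are needed.
That bound ignores the blocked cells. Measuring each leg by the fewest moves that actually steer around them (A→U: 4) raises the lower bound to 4.
A route of 4 moves exists: A → H → M → T → U.
Since 4 matches that lower bound, it is optimal.

4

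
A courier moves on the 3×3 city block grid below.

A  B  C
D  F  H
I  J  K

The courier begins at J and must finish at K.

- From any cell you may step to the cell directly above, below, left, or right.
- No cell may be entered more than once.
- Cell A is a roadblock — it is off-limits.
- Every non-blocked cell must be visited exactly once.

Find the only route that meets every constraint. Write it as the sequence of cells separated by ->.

Need to visit all 8 open cells exactly once, starting at J and ending at K.
Route from J: left 1 to I, up 1 to D, right 1 to F, up 1 to B, right 1 to C, down 2 to K — 7 moves in all.
Check: all 8 open cells covered.

J -> I -> D -> F -> B -> C -> H -> K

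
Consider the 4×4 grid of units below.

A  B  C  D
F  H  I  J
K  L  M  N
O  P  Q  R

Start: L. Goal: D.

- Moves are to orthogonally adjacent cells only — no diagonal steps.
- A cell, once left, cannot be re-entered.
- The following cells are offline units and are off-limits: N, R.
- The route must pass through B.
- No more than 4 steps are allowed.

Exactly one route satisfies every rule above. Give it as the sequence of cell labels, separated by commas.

Any route must reach B and still end at D within 4 moves, so the order of the required stops is forced.
Route from L: 2× up (reaching B), 2× right (reaching D) — 4 moves in all.
Check: all required cells visited; 4 ≤ 4 moves.

L, H, B, C, D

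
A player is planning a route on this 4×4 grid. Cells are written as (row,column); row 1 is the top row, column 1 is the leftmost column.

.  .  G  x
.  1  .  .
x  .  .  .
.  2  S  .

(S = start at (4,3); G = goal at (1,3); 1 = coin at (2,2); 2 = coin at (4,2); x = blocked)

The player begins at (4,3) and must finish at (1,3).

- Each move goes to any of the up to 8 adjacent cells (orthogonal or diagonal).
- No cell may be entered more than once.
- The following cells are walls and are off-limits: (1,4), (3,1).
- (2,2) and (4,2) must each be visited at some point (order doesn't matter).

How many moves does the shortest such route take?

Any route passes through (2,2) and (4,2) in some order between (4,3) and (1,3). Summing Chebyshev distances along each leg and taking the cheapest ordering ((4,3) → (4,2) → (2,2) → (1,3)) gives a lower bound of 1 + 2 + 1 = 4 moves.
A route of 4 moves achieves this: (4,3) → (4,2) → (3,2) → (2,2) → (1,3).
Since 4 matches the lower bound, it is optimal.

4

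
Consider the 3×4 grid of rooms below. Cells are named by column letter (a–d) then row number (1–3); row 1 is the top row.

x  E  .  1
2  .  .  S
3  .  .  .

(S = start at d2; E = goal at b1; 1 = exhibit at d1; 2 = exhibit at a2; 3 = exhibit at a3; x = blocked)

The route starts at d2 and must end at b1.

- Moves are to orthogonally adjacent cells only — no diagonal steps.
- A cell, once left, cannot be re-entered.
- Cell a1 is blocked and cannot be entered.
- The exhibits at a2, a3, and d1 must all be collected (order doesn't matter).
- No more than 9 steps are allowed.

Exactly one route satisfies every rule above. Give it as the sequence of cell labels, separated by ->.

d2 -> d1 -> c1 -> c2 -> c3 -> b3 -> a3 -> a2 -> b2 -> b1

The 9-move cap with required stops at a2, a3, d1 leaves no slack for detours.
Route from d2: up 1 to d1, left 1 to c1, down 2 to c3, left 2 to a3, up 1 to a2, right 1 to b2, up 1 to b1 — 9 moves in all.
Check: all required cells visited; 9 ≤ 9 moves.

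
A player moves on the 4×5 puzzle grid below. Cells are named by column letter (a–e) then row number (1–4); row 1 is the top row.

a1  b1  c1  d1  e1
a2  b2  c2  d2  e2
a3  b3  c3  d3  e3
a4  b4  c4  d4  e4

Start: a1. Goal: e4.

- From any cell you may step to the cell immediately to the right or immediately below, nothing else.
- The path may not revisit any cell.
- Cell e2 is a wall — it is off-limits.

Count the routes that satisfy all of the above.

30

A right/down-only route from a1 to e4 makes exactly 3 down-moves and 4 right-moves in some order.
With no other constraints that would be C(7,3) = 35 routes.
Subtract routes through each blocked cell (inclusion–exclusion for overlaps): − through e2: 5 → 30.
That gives 30 routes.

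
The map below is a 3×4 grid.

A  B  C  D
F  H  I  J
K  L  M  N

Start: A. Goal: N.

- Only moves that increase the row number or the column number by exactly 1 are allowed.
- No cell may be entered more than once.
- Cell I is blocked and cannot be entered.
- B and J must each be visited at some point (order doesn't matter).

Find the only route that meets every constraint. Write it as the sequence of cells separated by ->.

A -> B -> C -> D -> J -> N

Moves only go right or down, so the column and row indices never decrease.
Route from A: 3× right (reaching D), 2× down (reaching N) — 5 moves in all.
Check: all required cells visited.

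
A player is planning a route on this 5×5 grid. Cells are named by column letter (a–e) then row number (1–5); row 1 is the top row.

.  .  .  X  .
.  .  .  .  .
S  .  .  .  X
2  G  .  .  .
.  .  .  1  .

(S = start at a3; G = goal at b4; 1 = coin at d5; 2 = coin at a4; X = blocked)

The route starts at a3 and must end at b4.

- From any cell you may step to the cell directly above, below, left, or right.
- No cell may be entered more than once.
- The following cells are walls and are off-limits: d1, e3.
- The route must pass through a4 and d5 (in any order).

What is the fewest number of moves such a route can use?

Any route passes through a4 and d5 in some order between a3 and b4. Summing Manhattan distances along each leg and taking the cheapest ordering (a3 → a4 → d5 → b4) gives a lower bound of 1 + 4 + 3 = 8 moves.
A route of 8 moves achieves this: a3 → a4 → a5 → b5 → c5 → d5 → d4 → c4 → b4.
Since 8 matches the lower bound, it is optimal.

8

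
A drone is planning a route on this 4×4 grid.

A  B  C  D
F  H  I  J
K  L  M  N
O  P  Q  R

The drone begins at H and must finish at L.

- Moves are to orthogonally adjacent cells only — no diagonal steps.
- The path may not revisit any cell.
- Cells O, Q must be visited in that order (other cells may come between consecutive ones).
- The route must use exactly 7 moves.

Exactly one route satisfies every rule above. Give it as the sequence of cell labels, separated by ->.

H -> F -> K -> O -> P -> Q -> M -> L

The waypoints must appear in the order O, Q, with no cell reused.
Route from H: left to F, 2× down (reaching O), 2× right (reaching Q), up to M, left to L — 7 moves in all.
Check: order respected (O at step 3, Q at step 5); 7 moves as required.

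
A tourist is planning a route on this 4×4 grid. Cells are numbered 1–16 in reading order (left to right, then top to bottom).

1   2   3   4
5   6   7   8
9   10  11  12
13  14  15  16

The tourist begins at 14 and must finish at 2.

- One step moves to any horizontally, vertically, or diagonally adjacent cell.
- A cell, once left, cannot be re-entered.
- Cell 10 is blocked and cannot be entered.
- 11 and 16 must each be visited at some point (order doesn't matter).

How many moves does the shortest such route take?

5

Any route passes through 11 and 16 in some order between 14 and 2. Summing Chebyshev distances along each leg and taking the cheapest ordering (14 → 11 → 16 → 2) gives a lower bound of 1 + 1 + 3 = 5 moves.
A route of 5 moves achieves this: 14 → 11 → 16 → 12 → 7 → 2.
Since 5 matches the lower bound, it is optimal.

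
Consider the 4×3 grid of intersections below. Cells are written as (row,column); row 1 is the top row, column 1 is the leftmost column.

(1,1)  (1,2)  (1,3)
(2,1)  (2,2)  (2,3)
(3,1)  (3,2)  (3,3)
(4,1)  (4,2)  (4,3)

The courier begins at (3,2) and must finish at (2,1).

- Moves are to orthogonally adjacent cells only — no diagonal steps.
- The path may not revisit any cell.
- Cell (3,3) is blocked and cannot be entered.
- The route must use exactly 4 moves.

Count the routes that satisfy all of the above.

2

Need simple routes of exactly 4 moves from (3,2) to (2,1) (Manhattan distance 2, so 1 moves are spent on a detour and 1 undoing it).
Enumerating: (3,2) (2,2) (1,2) (1,1) (2,1) | (3,2) (4,2) (4,1) (3,1) (2,1).
That gives 2 routes.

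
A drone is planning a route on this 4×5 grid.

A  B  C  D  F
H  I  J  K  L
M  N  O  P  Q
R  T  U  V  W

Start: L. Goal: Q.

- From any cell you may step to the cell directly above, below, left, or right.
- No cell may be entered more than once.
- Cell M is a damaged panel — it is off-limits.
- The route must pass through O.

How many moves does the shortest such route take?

Any route passes through O somewhere between L and Q. Summing Manhattan distances along the two legs (L → O → Q) gives a lower bound of 3 + 2 = 5 moves.
A route of 5 moves achieves this: L → K → J → O → P → Q.
Since 5 matches the lower bound, it is optimal.

5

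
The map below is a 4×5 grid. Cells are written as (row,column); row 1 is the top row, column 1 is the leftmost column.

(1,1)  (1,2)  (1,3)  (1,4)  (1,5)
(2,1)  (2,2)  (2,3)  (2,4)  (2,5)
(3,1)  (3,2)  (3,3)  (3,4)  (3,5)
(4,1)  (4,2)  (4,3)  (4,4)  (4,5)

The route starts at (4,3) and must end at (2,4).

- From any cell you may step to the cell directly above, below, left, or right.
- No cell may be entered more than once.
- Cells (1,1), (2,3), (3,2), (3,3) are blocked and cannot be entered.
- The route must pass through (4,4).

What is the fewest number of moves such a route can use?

3

Any route passes through (4,4) somewhere between (4,3) and (2,4). Summing Manhattan distances along the two legs ((4,3) → (4,4) → (2,4)) gives a lower bound of 1 + 2 = 3 moves.
A route of 3 moves achieves this: (4,3) → (4,4) → (3,4) → (2,4).
Since 3 matches the lower bound, it is optimal.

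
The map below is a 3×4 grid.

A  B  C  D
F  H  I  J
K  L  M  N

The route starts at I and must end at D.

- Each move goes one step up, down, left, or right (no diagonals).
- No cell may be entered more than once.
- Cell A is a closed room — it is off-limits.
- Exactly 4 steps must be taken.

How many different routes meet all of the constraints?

2

Need simple routes of exactly 4 moves from I to D (Manhattan distance 2, so 1 moves are spent on a detour and 1 undoing it).
Enumerating: I M N J D | I H B C D.
That gives 2 routes.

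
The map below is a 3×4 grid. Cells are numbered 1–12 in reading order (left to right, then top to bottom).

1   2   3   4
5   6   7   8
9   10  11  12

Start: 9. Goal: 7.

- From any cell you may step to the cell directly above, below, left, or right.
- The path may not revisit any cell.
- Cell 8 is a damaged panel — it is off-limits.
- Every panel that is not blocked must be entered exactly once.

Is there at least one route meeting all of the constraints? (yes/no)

Cell 4 has only one open neighbour but is neither the start nor the goal, so a Hamiltonian route would have to both enter and leave it through the same neighbour — impossible without revisiting.

no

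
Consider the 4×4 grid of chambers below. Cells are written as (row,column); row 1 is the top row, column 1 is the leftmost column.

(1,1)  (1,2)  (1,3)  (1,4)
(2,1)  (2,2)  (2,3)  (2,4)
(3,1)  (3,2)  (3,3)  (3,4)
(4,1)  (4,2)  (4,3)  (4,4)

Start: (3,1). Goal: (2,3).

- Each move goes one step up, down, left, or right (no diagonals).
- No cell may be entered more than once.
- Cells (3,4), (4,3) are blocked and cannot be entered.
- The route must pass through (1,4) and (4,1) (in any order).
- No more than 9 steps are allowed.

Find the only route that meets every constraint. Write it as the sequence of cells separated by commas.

(3,1), (4,1), (4,2), (3,2), (2,2), (1,2), (1,3), (1,4), (2,4), (2,3)

The 9-move cap with required stops at (1,4), (4,1) leaves no slack for detours.
Route from (3,1): down to (4,1), right to (4,2), 3× up (reaching (1,2)), 2× right (reaching (1,4)), down to (2,4), left to (2,3) — 9 moves in all.
Check: all required cells visited; 9 ≤ 9 moves.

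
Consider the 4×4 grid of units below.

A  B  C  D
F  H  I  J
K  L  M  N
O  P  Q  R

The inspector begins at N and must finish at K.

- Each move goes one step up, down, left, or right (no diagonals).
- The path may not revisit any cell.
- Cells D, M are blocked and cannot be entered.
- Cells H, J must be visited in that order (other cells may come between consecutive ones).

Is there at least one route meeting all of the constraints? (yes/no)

no

Ignoring the required order, 9 revisit-free routes from N to K pass through all of H and J; the waypoint orders that occur are J → H (9) — never H → J.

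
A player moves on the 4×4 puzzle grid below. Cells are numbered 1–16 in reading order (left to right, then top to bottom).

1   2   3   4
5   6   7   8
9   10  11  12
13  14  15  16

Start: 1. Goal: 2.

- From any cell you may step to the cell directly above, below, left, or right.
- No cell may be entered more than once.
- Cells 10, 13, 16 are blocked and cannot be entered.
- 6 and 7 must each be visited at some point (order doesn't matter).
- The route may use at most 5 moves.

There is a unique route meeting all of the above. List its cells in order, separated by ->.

1 -> 5 -> 6 -> 7 -> 3 -> 2

Any route must reach 6 and 7 and still end at 2 within 5 moves, so the order of the required stops is forced.
Route from 1: down 1 to 5, right 2 to 7, up 1 to 3, left 1 to 2 — 5 moves in all.
Check: all required cells visited; 5 ≤ 5 moves.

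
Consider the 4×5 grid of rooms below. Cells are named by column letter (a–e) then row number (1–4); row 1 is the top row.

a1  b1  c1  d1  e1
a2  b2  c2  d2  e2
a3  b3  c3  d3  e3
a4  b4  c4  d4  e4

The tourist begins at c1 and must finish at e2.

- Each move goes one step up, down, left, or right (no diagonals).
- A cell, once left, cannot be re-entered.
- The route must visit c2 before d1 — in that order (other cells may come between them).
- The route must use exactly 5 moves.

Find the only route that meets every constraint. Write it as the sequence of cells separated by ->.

The waypoints must appear in the order c2, d1, with no cell reused.
Route from c1: down 1 to c2, right 1 to d2, up 1 to d1, right 1 to e1, down 1 to e2 — 5 moves in all.
Check: order respected (c2 at step 1, d1 at step 3); 5 moves as required.

c1 -> c2 -> d2 -> d1 -> e1 -> e2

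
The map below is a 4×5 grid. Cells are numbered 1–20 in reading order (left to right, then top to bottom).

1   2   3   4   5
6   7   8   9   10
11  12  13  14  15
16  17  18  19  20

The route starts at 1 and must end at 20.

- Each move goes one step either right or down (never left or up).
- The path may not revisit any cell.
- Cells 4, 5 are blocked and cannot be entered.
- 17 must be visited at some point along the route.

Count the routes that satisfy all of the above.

4

A right/down-only route from 1 to 20 makes exactly 3 down-moves and 4 right-moves in some order.
With no other constraints that would be C(7,3) = 35 routes.
Split at 17 and multiply the segment counts (each segment already excludes blocked cells): 1→17: 4; 17→20: 1; product = 4.
That gives 4 routes.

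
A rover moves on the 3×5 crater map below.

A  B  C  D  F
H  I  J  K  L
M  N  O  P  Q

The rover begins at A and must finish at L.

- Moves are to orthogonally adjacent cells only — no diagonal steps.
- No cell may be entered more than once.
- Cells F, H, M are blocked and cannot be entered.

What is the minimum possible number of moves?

The Manhattan distance from A to L is |1−2| + |1−5| = 5, so at least 5 moves are needed.
A route of 5 moves achieves this: A → B → I → J → K → L.
Since 5 matches the lower bound, it is optimal.

5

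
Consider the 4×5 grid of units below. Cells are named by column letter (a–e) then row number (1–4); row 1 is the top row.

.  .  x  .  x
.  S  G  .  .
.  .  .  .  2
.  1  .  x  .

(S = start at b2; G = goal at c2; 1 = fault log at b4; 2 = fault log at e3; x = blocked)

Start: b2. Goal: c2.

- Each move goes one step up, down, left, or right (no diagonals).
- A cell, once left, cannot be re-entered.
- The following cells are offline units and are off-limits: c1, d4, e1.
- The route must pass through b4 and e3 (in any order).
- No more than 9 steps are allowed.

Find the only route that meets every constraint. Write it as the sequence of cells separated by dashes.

The budget equals the shortest possible length, so every move has to be on a shortest route through the required cells.
Route from b2: down 2 to b4, right 1 to c4, up 1 to c3, right 2 to e3, up 1 to e2, left 2 to c2 — 9 moves in all.
Check: all required cells visited; 9 ≤ 9 moves.

b2 - b3 - b4 - c4 - c3 - d3 - e3 - e2 - d2 - c2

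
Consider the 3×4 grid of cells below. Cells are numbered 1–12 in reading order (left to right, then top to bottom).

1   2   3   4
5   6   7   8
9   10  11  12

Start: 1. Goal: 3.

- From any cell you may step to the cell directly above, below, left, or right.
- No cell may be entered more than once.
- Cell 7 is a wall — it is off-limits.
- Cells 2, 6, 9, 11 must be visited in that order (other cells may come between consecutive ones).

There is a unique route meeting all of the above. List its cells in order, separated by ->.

1 -> 2 -> 6 -> 5 -> 9 -> 10 -> 11 -> 12 -> 8 -> 4 -> 3

The waypoints must appear in the order 2, 6, 9, 11, with no cell reused.
Route from 1: right 1 to 2, down 1 to 6, left 1 to 5, down 1 to 9, right 3 to 12, up 2 to 4, left 1 to 3 — 10 moves in all.
Check: order respected (2 at step 1, 6 at step 2, 9 at step 4, 11 at step 6).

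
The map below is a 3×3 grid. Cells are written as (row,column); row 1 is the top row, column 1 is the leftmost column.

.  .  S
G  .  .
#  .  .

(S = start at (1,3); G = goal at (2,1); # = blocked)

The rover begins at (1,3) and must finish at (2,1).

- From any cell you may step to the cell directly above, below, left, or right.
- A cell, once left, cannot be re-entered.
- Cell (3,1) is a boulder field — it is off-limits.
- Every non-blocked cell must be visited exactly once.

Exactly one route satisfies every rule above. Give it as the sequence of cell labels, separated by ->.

(1,3) -> (2,3) -> (3,3) -> (3,2) -> (2,2) -> (1,2) -> (1,1) -> (2,1)

Need to visit all 8 open cells exactly once, starting at (1,3) and ending at (2,1).
Route from (1,3): 2× down (reaching (3,3)), left to (3,2), 2× up (reaching (1,2)), left to (1,1), down to (2,1) — 7 moves in all.
Check: all 8 open cells covered.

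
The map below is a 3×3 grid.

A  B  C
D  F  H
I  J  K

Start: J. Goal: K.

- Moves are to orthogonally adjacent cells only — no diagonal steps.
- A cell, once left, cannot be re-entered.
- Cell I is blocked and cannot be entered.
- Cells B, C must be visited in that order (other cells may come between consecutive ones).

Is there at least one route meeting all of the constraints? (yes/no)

yes

One route that works: J → F → B → C → H → K.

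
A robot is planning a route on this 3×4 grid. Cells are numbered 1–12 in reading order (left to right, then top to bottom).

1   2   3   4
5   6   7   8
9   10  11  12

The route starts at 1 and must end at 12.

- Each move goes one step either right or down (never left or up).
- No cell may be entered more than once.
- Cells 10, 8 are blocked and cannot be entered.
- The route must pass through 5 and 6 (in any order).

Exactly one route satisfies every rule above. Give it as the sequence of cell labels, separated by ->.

1 -> 5 -> 6 -> 7 -> 11 -> 12

Moves only go right or down, so the column and row indices never decrease.
Route from 1: down 1 to 5, right 2 to 7, down 1 to 11, right 1 to 12 — 5 moves in all.
Check: all required cells visited.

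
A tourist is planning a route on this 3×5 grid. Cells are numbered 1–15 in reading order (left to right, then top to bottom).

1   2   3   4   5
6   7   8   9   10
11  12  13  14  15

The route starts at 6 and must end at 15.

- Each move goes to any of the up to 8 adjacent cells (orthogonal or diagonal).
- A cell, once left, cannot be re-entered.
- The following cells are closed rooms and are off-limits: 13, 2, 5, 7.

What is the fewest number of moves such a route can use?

4

With diagonal moves allowed, the Chebyshev distance max(|Δrow|,|Δcol|) from 6 to 15 is 4, so at least 4 moves are needed.
A route of 4 moves achieves this: 6 → 12 → 8 → 9 → 15.
Since 4 matches the lower bound, it is optimal.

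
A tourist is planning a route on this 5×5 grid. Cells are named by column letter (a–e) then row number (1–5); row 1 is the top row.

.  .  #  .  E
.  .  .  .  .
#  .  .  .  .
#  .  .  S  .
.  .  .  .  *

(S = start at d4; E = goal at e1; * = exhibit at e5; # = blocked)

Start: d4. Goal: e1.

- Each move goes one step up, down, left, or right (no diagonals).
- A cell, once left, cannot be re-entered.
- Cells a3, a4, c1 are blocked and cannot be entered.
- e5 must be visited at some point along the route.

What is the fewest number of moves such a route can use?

6

Any route passes through e5 somewhere between d4 and e1. Summing Manhattan distances along the two legs (d4 → e5 → e1) gives a lower bound of 2 + 4 = 6 moves.
A route of 6 moves achieves this: d4 → d5 → e5 → e4 → e3 → e2 → e1.
Since 6 matches the lower bound, it is optimal.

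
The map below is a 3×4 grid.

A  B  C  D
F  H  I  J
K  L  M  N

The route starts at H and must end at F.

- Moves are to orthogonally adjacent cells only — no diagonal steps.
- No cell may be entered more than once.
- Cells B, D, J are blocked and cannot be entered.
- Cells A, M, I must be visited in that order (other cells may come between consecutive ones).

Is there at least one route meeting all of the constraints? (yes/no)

A must be visited but has only one open neighbour (F), and it is neither the start nor the goal — the route would have to enter and leave through F, re-entering it.

no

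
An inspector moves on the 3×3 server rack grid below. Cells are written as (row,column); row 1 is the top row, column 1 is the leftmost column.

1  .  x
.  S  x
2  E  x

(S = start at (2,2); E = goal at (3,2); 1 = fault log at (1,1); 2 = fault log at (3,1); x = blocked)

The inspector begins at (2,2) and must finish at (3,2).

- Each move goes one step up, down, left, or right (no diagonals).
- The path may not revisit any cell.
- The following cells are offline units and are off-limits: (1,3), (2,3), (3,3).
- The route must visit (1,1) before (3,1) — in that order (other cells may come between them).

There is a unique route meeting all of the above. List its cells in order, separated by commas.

(2,2), (1,2), (1,1), (2,1), (3,1), (3,2)

The waypoints must appear in the order (1,1), (3,1), with no cell reused.
Route from (2,2): up 1 to (1,2), left 1 to (1,1), down 2 to (3,1), right 1 to (3,2) — 5 moves in all.
Check: order respected (1 at step 2, 2 at step 4).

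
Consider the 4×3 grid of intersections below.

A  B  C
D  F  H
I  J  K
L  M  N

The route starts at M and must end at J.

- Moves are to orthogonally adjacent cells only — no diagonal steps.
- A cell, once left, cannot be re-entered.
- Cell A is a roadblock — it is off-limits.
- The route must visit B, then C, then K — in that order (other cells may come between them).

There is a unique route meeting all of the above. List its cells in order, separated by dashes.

The waypoints must appear in the order B, C, K, with no cell reused.
Route from M: left to L, 2× up (reaching D), right to F, up to B, right to C, 2× down (reaching K), left to J — 9 moves in all.
Check: order respected (B at step 5, C at step 6, K at step 8).

M - L - I - D - F - B - C - H - K - J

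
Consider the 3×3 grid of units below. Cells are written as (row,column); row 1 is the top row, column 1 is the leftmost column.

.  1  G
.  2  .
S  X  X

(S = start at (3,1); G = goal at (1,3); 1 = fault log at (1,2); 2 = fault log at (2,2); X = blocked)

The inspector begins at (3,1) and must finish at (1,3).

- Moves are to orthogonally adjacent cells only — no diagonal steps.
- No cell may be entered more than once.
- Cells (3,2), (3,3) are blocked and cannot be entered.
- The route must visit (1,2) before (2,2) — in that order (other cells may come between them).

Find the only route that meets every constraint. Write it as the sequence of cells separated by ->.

(3,1) -> (2,1) -> (1,1) -> (1,2) -> (2,2) -> (2,3) -> (1,3)

The waypoints must appear in the order (1,2), (2,2), with no cell reused.
Route from (3,1): up 2 to (1,1), right 1 to (1,2), down 1 to (2,2), right 1 to (2,3), up 1 to (1,3) — 6 moves in all.
Check: order respected (1 at step 3, 2 at step 4).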